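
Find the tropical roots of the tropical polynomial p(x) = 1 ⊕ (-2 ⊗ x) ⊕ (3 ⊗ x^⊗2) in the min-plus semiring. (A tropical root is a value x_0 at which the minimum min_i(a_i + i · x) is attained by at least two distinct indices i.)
Roots: {-5, 3}

Each tropical root is a break point of the lower envelope of the lines y = a_i + i · x (there are 3 lines, with slopes 0, 1, ..., 2). Only the lines that attain the minimum somewhere contribute to roots; other lines are dominated. Here the surviving (envelope) indices are i = 2, i = 1, i = 0.
Intersections between consecutive envelope lines give the roots: for adjacent envelope indices i < j the intersection is x = (a_i − a_j) / (j − i). Reading off the sorted break points: {-5, 3}.
Verification: at each break x_0, at least two indices attain the minimum of min_i(a_i + i · x_0).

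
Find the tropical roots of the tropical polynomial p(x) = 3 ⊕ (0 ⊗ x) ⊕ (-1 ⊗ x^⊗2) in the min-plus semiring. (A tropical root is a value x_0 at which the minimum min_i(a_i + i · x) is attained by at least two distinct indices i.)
Roots: {1, 3}

Each tropical root is a break point of the lower envelope of the lines y = a_i + i · x (there are 3 lines, with slopes 0, 1, ..., 2). Only the lines that attain the minimum somewhere contribute to roots; other lines are dominated. Here the surviving (envelope) indices are i = 2, i = 1, i = 0.
Intersections between consecutive envelope lines give the roots: for adjacent envelope indices i < j the intersection is x = (a_i − a_j) / (j − i). Reading off the sorted break points: {1, 3}.
Verification: at each break x_0, at least two indices attain the minimum of min_i(a_i + i · x_0).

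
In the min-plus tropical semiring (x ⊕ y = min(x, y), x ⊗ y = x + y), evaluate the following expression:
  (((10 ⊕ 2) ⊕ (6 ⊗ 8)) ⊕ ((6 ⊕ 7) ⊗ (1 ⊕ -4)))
(((10 ⊕ 2) ⊕ (6 ⊗ 8)) ⊕ ((6 ⊕ 7) ⊗ (1 ⊕ -4))) = 2

Expand innermost to outermost. Recall ⊕ takes the minimum of its arguments and ⊗ takes their sum. Working out the expression (((10 ⊕ 2) ⊕ (6 ⊗ 8)) ⊕ ((6 ⊕ 7) ⊗ (1 ⊕ -4))) gives 2.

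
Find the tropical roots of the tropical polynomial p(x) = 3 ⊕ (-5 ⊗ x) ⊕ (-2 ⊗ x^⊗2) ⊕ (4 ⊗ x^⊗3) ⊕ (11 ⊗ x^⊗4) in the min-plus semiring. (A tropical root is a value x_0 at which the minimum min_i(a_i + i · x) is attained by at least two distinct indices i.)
Roots: {-7, -6, -3, 8}

Each tropical root is a break point of the lower envelope of the lines y = a_i + i · x (there are 5 lines, with slopes 0, 1, ..., 4). Only the lines that attain the minimum somewhere contribute to roots; other lines are dominated. Here the surviving (envelope) indices are i = 4, i = 3, i = 2, i = 1, i = 0.
Intersections between consecutive envelope lines give the roots: for adjacent envelope indices i < j the intersection is x = (a_i − a_j) / (j − i). Reading off the sorted break points: {-7, -6, -3, 8}.
Verification: at each break x_0, at least two indices attain the minimum of min_i(a_i + i · x_0).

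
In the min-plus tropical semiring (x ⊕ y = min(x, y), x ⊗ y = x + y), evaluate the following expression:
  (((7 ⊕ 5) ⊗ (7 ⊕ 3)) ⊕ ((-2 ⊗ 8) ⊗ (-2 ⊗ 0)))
(((7 ⊕ 5) ⊗ (7 ⊕ 3)) ⊕ ((-2 ⊗ 8) ⊗ (-2 ⊗ 0))) = 4

Expand innermost to outermost. Recall ⊕ takes the minimum of its arguments and ⊗ takes their sum. Working out the expression (((7 ⊕ 5) ⊗ (7 ⊕ 3)) ⊕ ((-2 ⊗ 8) ⊗ (-2 ⊗ 0))) gives 4.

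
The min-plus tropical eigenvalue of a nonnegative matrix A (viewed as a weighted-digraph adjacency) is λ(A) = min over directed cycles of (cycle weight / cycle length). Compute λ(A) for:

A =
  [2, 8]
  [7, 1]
λ(A) = 1

Enumerate directed cycles and compute their means (weight / length). Sample:
  cycle 0 → 0: weight = 2, length = 1, mean = 2/1 ≈ 2.000
  cycle 1 → 1: weight = 1, length = 1, mean = 1/1 ≈ 1.000
  cycle 0 → 1 → 0: weight = 15, length = 2, mean = 15/2 ≈ 7.500
  cycle 1 → 0 → 1: weight = 15, length = 2, mean = 15/2 ≈ 7.500
Minimum mean = 1.000, attained e.g. along the cycle 1 → 1 with weight 1 and length 1. So λ(A) = 1/1 = 1.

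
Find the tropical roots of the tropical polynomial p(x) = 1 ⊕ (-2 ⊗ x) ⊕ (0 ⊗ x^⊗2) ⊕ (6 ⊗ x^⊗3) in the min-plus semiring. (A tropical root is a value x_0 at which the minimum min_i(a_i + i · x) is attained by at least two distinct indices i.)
Roots: {-6, -2, 3}

Each tropical root is a break point of the lower envelope of the lines y = a_i + i · x (there are 4 lines, with slopes 0, 1, ..., 3). Only the lines that attain the minimum somewhere contribute to roots; other lines are dominated. Here the surviving (envelope) indices are i = 3, i = 2, i = 1, i = 0.
Intersections between consecutive envelope lines give the roots: for adjacent envelope indices i < j the intersection is x = (a_i − a_j) / (j − i). Reading off the sorted break points: {-6, -2, 3}.
Verification: at each break x_0, at least two indices attain the minimum of min_i(a_i + i · x_0).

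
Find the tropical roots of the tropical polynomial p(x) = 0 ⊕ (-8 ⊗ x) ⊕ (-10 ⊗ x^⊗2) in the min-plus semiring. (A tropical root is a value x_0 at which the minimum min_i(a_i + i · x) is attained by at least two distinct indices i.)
Roots: {2, 8}

Each tropical root is a break point of the lower envelope of the lines y = a_i + i · x (there are 3 lines, with slopes 0, 1, ..., 2). Only the lines that attain the minimum somewhere contribute to roots; other lines are dominated. Here the surviving (envelope) indices are i = 2, i = 1, i = 0.
Intersections between consecutive envelope lines give the roots: for adjacent envelope indices i < j the intersection is x = (a_i − a_j) / (j − i). Reading off the sorted break points: {2, 8}.
Verification: at each break x_0, at least two indices attain the minimum of min_i(a_i + i · x_0).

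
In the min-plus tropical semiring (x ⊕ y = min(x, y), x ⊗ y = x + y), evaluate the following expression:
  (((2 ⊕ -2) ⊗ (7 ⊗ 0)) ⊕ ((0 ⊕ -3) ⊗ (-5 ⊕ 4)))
(((2 ⊕ -2) ⊗ (7 ⊗ 0)) ⊕ ((0 ⊕ -3) ⊗ (-5 ⊕ 4))) = -8

Expand innermost to outermost. Recall ⊕ takes the minimum of its arguments and ⊗ takes their sum. Working out the expression (((2 ⊕ -2) ⊗ (7 ⊗ 0)) ⊕ ((0 ⊕ -3) ⊗ (-5 ⊕ 4))) gives -8.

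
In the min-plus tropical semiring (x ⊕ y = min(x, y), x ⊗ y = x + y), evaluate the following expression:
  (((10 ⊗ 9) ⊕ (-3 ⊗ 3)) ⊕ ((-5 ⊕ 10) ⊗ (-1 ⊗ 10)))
(((10 ⊗ 9) ⊕ (-3 ⊗ 3)) ⊕ ((-5 ⊕ 10) ⊗ (-1 ⊗ 10))) = 0

Expand innermost to outermost. Recall ⊕ takes the minimum of its arguments and ⊗ takes their sum. Working out the expression (((10 ⊗ 9) ⊕ (-3 ⊗ 3)) ⊕ ((-5 ⊕ 10) ⊗ (-1 ⊗ 10))) gives 0.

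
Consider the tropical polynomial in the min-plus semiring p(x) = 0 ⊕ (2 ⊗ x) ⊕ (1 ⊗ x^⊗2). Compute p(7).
p(7) = 0

A tropical monomial a ⊗ x^⊗i evaluates to a + i · x. Evaluating each term at x = 7:
  Term 0 contributes 0 + 0 · 7 = 0
  Term 1 contributes 2 + 1 · 7 = 9
  Term 2 contributes 1 + 2 · 7 = 15
p(7) = ⊕ of these = min[0, 9, 15] = 0.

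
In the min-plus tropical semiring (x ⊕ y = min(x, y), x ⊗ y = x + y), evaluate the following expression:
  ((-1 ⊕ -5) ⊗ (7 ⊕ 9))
((-1 ⊕ -5) ⊗ (7 ⊕ 9)) = 2

Expand innermost to outermost. Recall ⊕ takes the minimum of its arguments and ⊗ takes their sum. Working out the expression ((-1 ⊕ -5) ⊗ (7 ⊕ 9)) gives 2.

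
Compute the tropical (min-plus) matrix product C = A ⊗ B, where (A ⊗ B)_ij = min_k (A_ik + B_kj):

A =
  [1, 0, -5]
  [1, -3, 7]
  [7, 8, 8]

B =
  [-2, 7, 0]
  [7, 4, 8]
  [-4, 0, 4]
A ⊗ B =
  [-9, -5, -1]
  [-1, 1, 1]
  [4, 8, 7]

Apply the min-plus product entry-by-entry:
  C[0][0] = min over k of (A[0][0] + B[0][0] = 1 + -2 = -1, A[0][1] + B[1][0] = 0 + 7 = 7, A[0][2] + B[2][0] = -5 + -4 = -9) = -9 (attained at k = 2)
  C[0][1] = min over k of (A[0][0] + B[0][1] = 1 + 7 = 8, A[0][1] + B[1][1] = 0 + 4 = 4, A[0][2] + B[2][1] = -5 + 0 = -5) = -5 (attained at k = 2)
  C[0][2] = min over k of (A[0][0] + B[0][2] = 1 + 0 = 1, A[0][1] + B[1][2] = 0 + 8 = 8, A[0][2] + B[2][2] = -5 + 4 = -1) = -1 (attained at k = 2)
  C[1][0] = min over k of (A[1][0] + B[0][0] = 1 + -2 = -1, A[1][1] + B[1][0] = -3 + 7 = 4, A[1][2] + B[2][0] = 7 + -4 = 3) = -1 (attained at k = 0)
  C[1][1] = min over k of (A[1][0] + B[0][1] = 1 + 7 = 8, A[1][1] + B[1][1] = -3 + 4 = 1, A[1][2] + B[2][1] = 7 + 0 = 7) = 1 (attained at k = 1)
  C[1][2] = min over k of (A[1][0] + B[0][2] = 1 + 0 = 1, A[1][1] + B[1][2] = -3 + 8 = 5, A[1][2] + B[2][2] = 7 + 4 = 11) = 1 (attained at k = 0)
  C[2][0] = min over k of (A[2][0] + B[0][0] = 7 + -2 = 5, A[2][1] + B[1][0] = 8 + 7 = 15, A[2][2] + B[2][0] = 8 + -4 = 4) = 4 (attained at k = 2)
  C[2][1] = min over k of (A[2][0] + B[0][1] = 7 + 7 = 14, A[2][1] + B[1][1] = 8 + 4 = 12, A[2][2] + B[2][1] = 8 + 0 = 8) = 8 (attained at k = 2)
  C[2][2] = min over k of (A[2][0] + B[0][2] = 7 + 0 = 7, A[2][1] + B[1][2] = 8 + 8 = 16, A[2][2] + B[2][2] = 8 + 4 = 12) = 7 (attained at k = 0)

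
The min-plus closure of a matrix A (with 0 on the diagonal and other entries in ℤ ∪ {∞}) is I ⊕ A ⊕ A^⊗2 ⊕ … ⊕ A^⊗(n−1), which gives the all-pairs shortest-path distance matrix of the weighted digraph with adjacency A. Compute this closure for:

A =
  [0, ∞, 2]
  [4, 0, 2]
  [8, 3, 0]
Closure =
  [0, 5, 2]
  [4, 0, 2]
  [7, 3, 0]

This is the Floyd-Warshall all-pairs shortest-path computation. For each intermediate vertex k = 0, 1, …, 2, update dist[i][j] ← min(dist[i][j], dist[i][k] + dist[k][j]). The final matrix gives, for each (i, j), the minimum total weight of any directed path from i to j (possibly empty when i = j).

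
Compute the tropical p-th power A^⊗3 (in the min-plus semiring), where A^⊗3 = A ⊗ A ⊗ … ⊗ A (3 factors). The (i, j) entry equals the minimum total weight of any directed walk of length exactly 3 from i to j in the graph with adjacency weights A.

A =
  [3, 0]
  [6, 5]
A^⊗3 =
  [9, 6]
  [12, 9]

Each entry (A^⊗3)_ij equals the minimum over all length-3 walks i = v_0 → v_1 → … → v_3 = j of Σ_t A[v_t][v_{t+1}]. For example, for (i, j) = (0, 1) we minimise over 4 possible intermediate vertex sequences; the minimum is 6, attained along the walk 0 → 0 → 0 → 1.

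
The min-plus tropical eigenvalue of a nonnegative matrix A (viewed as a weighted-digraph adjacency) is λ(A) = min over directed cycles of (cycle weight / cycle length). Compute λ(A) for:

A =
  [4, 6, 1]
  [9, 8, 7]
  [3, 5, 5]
λ(A) = 2

Enumerate directed cycles and compute their means (weight / length). Sample:
  cycle 0 → 0: weight = 4, length = 1, mean = 4/1 ≈ 4.000
  cycle 1 → 1: weight = 8, length = 1, mean = 8/1 ≈ 8.000
  cycle 2 → 2: weight = 5, length = 1, mean = 5/1 ≈ 5.000
  cycle 0 → 1 → 0: weight = 15, length = 2, mean = 15/2 ≈ 7.500
  cycle 0 → 2 → 0: weight = 4, length = 2, mean = 4/2 ≈ 2.000
  cycle 1 → 0 → 1: weight = 15, length = 2, mean = 15/2 ≈ 7.500
Minimum mean = 2.000, attained e.g. along the cycle 0 → 2 → 0 with weight 4 and length 2. So λ(A) = 4/2 = 2.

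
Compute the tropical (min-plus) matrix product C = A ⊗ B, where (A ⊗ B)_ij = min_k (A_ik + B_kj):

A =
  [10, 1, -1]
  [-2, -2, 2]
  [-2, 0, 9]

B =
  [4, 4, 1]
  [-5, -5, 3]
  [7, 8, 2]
A ⊗ B =
  [-4, -4, 1]
  [-7, -7, -1]
  [-5, -5, -1]

Apply the min-plus product entry-by-entry:
  C[0][0] = min over k of (A[0][0] + B[0][0] = 10 + 4 = 14, A[0][1] + B[1][0] = 1 + -5 = -4, A[0][2] + B[2][0] = -1 + 7 = 6) = -4 (attained at k = 1)
  C[0][1] = min over k of (A[0][0] + B[0][1] = 10 + 4 = 14, A[0][1] + B[1][1] = 1 + -5 = -4, A[0][2] + B[2][1] = -1 + 8 = 7) = -4 (attained at k = 1)
  C[0][2] = min over k of (A[0][0] + B[0][2] = 10 + 1 = 11, A[0][1] + B[1][2] = 1 + 3 = 4, A[0][2] + B[2][2] = -1 + 2 = 1) = 1 (attained at k = 2)
  C[1][0] = min over k of (A[1][0] + B[0][0] = -2 + 4 = 2, A[1][1] + B[1][0] = -2 + -5 = -7, A[1][2] + B[2][0] = 2 + 7 = 9) = -7 (attained at k = 1)
  C[1][1] = min over k of (A[1][0] + B[0][1] = -2 + 4 = 2, A[1][1] + B[1][1] = -2 + -5 = -7, A[1][2] + B[2][1] = 2 + 8 = 10) = -7 (attained at k = 1)
  C[1][2] = min over k of (A[1][0] + B[0][2] = -2 + 1 = -1, A[1][1] + B[1][2] = -2 + 3 = 1, A[1][2] + B[2][2] = 2 + 2 = 4) = -1 (attained at k = 0)
  C[2][0] = min over k of (A[2][0] + B[0][0] = -2 + 4 = 2, A[2][1] + B[1][0] = 0 + -5 = -5, A[2][2] + B[2][0] = 9 + 7 = 16) = -5 (attained at k = 1)
  C[2][1] = min over k of (A[2][0] + B[0][1] = -2 + 4 = 2, A[2][1] + B[1][1] = 0 + -5 = -5, A[2][2] + B[2][1] = 9 + 8 = 17) = -5 (attained at k = 1)
  C[2][2] = min over k of (A[2][0] + B[0][2] = -2 + 1 = -1, A[2][1] + B[1][2] = 0 + 3 = 3, A[2][2] + B[2][2] = 9 + 2 = 11) = -1 (attained at k = 0)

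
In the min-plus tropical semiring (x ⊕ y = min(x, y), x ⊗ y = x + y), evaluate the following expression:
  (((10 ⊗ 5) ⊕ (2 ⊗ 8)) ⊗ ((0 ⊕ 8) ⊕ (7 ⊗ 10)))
(((10 ⊗ 5) ⊕ (2 ⊗ 8)) ⊗ ((0 ⊕ 8) ⊕ (7 ⊗ 10))) = 10

Expand innermost to outermost. Recall ⊕ takes the minimum of its arguments and ⊗ takes their sum. Working out the expression (((10 ⊗ 5) ⊕ (2 ⊗ 8)) ⊗ ((0 ⊕ 8) ⊕ (7 ⊗ 10))) gives 10.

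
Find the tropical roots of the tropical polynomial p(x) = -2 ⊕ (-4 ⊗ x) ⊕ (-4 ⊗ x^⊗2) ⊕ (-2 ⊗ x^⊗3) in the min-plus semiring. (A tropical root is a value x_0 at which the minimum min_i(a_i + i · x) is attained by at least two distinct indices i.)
Roots: {-2, 0, 2}

Each tropical root is a break point of the lower envelope of the lines y = a_i + i · x (there are 4 lines, with slopes 0, 1, ..., 3). Only the lines that attain the minimum somewhere contribute to roots; other lines are dominated. Here the surviving (envelope) indices are i = 3, i = 2, i = 1, i = 0.
Intersections between consecutive envelope lines give the roots: for adjacent envelope indices i < j the intersection is x = (a_i − a_j) / (j − i). Reading off the sorted break points: {-2, 0, 2}.
Verification: at each break x_0, at least two indices attain the minimum of min_i(a_i + i · x_0).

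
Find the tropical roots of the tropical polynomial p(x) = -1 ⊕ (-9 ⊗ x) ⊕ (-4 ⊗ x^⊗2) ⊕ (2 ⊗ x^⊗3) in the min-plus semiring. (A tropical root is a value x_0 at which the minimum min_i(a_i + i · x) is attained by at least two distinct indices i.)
Roots: {-6, -5, 8}

Each tropical root is a break point of the lower envelope of the lines y = a_i + i · x (there are 4 lines, with slopes 0, 1, ..., 3). Only the lines that attain the minimum somewhere contribute to roots; other lines are dominated. Here the surviving (envelope) indices are i = 3, i = 2, i = 1, i = 0.
Intersections between consecutive envelope lines give the roots: for adjacent envelope indices i < j the intersection is x = (a_i − a_j) / (j − i). Reading off the sorted break points: {-6, -5, 8}.
Verification: at each break x_0, at least two indices attain the minimum of min_i(a_i + i · x_0).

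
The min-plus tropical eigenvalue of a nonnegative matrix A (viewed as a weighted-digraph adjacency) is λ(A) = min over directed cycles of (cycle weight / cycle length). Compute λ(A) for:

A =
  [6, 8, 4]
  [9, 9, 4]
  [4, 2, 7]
λ(A) = 3

Enumerate directed cycles and compute their means (weight / length). Sample:
  cycle 0 → 0: weight = 6, length = 1, mean = 6/1 ≈ 6.000
  cycle 1 → 1: weight = 9, length = 1, mean = 9/1 ≈ 9.000
  cycle 2 → 2: weight = 7, length = 1, mean = 7/1 ≈ 7.000
  cycle 0 → 1 → 0: weight = 17, length = 2, mean = 17/2 ≈ 8.500
  cycle 0 → 2 → 0: weight = 8, length = 2, mean = 8/2 ≈ 4.000
  cycle 1 → 0 → 1: weight = 17, length = 2, mean = 17/2 ≈ 8.500
Minimum mean = 3.000, attained e.g. along the cycle 1 → 2 → 1 with weight 6 and length 2. So λ(A) = 6/2 = 3.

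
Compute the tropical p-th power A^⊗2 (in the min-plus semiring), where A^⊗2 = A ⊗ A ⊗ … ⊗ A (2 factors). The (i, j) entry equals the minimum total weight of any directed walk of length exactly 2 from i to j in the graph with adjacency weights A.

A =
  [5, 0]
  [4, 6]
A^⊗2 =
  [4, 5]
  [9, 4]

Each entry (A^⊗2)_ij equals the minimum over all length-2 walks i = v_0 → v_1 → … → v_2 = j of Σ_t A[v_t][v_{t+1}]. For example, for (i, j) = (0, 1) we minimise over 2 possible intermediate vertex sequences; the minimum is 5, attained along the walk 0 → 0 → 1.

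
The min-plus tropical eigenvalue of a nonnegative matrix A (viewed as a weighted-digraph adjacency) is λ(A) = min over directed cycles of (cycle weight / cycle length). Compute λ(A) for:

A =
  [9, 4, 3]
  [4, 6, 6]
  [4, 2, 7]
λ(A) = 3

Enumerate directed cycles and compute their means (weight / length). Sample:
  cycle 0 → 0: weight = 9, length = 1, mean = 9/1 ≈ 9.000
  cycle 1 → 1: weight = 6, length = 1, mean = 6/1 ≈ 6.000
  cycle 2 → 2: weight = 7, length = 1, mean = 7/1 ≈ 7.000
  cycle 0 → 1 → 0: weight = 8, length = 2, mean = 8/2 ≈ 4.000
  cycle 0 → 2 → 0: weight = 7, length = 2, mean = 7/2 ≈ 3.500
  cycle 1 → 0 → 1: weight = 8, length = 2, mean = 8/2 ≈ 4.000
Minimum mean = 3.000, attained e.g. along the cycle 0 → 2 → 1 → 0 with weight 9 and length 3. So λ(A) = 9/3 = 3.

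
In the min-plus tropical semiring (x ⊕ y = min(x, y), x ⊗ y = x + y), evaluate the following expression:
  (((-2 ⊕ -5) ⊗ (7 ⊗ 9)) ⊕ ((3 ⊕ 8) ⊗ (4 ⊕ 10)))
(((-2 ⊕ -5) ⊗ (7 ⊗ 9)) ⊕ ((3 ⊕ 8) ⊗ (4 ⊕ 10))) = 7

Expand innermost to outermost. Recall ⊕ takes the minimum of its arguments and ⊗ takes their sum. Working out the expression (((-2 ⊕ -5) ⊗ (7 ⊗ 9)) ⊕ ((3 ⊕ 8) ⊗ (4 ⊕ 10))) gives 7.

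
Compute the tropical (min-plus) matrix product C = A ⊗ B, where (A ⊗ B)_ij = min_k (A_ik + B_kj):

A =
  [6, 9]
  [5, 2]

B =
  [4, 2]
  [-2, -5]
A ⊗ B =
  [7, 4]
  [0, -3]

Apply the min-plus product entry-by-entry:
  C[0][0] = min over k of (A[0][0] + B[0][0] = 6 + 4 = 10, A[0][1] + B[1][0] = 9 + -2 = 7) = 7 (attained at k = 1)
  C[0][1] = min over k of (A[0][0] + B[0][1] = 6 + 2 = 8, A[0][1] + B[1][1] = 9 + -5 = 4) = 4 (attained at k = 1)
  C[1][0] = min over k of (A[1][0] + B[0][0] = 5 + 4 = 9, A[1][1] + B[1][0] = 2 + -2 = 0) = 0 (attained at k = 1)
  C[1][1] = min over k of (A[1][0] + B[0][1] = 5 + 2 = 7, A[1][1] + B[1][1] = 2 + -5 = -3) = -3 (attained at k = 1)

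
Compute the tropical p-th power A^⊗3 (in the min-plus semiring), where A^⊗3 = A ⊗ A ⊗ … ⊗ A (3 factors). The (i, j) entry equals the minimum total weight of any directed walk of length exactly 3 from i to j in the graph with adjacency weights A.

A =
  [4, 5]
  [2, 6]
A^⊗3 =
  [11, 12]
  [9, 11]

Each entry (A^⊗3)_ij equals the minimum over all length-3 walks i = v_0 → v_1 → … → v_3 = j of Σ_t A[v_t][v_{t+1}]. For example, for (i, j) = (0, 1) we minimise over 4 possible intermediate vertex sequences; the minimum is 12, attained along the walk 0 → 1 → 0 → 1.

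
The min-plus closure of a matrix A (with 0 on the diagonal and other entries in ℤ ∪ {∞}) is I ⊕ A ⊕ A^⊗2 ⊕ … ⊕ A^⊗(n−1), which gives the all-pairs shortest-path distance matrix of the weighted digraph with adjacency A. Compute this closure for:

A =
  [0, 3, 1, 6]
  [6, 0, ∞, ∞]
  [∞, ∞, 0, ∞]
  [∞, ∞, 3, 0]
Closure =
  [0, 3, 1, 6]
  [6, 0, 7, 12]
  [∞, ∞, 0, ∞]
  [∞, ∞, 3, 0]

This is the Floyd-Warshall all-pairs shortest-path computation. For each intermediate vertex k = 0, 1, …, 3, update dist[i][j] ← min(dist[i][j], dist[i][k] + dist[k][j]). The final matrix gives, for each (i, j), the minimum total weight of any directed path from i to j (possibly empty when i = j).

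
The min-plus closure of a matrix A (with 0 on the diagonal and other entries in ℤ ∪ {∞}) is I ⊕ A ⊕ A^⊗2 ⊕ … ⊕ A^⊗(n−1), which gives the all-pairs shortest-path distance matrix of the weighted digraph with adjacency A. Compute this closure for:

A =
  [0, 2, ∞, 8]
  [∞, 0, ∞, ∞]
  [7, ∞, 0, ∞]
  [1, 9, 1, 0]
Closure =
  [0, 2, 9, 8]
  [∞, 0, ∞, ∞]
  [7, 9, 0, 15]
  [1, 3, 1, 0]

This is the Floyd-Warshall all-pairs shortest-path computation. For each intermediate vertex k = 0, 1, …, 3, update dist[i][j] ← min(dist[i][j], dist[i][k] + dist[k][j]). The final matrix gives, for each (i, j), the minimum total weight of any directed path from i to j (possibly empty when i = j).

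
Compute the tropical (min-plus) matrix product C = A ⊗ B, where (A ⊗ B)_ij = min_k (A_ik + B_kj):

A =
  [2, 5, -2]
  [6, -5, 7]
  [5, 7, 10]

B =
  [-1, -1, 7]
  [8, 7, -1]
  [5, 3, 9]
A ⊗ B =
  [1, 1, 4]
  [3, 2, -6]
  [4, 4, 6]

Apply the min-plus product entry-by-entry:
  C[0][0] = min over k of (A[0][0] + B[0][0] = 2 + -1 = 1, A[0][1] + B[1][0] = 5 + 8 = 13, A[0][2] + B[2][0] = -2 + 5 = 3) = 1 (attained at k = 0)
  C[0][1] = min over k of (A[0][0] + B[0][1] = 2 + -1 = 1, A[0][1] + B[1][1] = 5 + 7 = 12, A[0][2] + B[2][1] = -2 + 3 = 1) = 1 (attained at k = 0)
  C[0][2] = min over k of (A[0][0] + B[0][2] = 2 + 7 = 9, A[0][1] + B[1][2] = 5 + -1 = 4, A[0][2] + B[2][2] = -2 + 9 = 7) = 4 (attained at k = 1)
  C[1][0] = min over k of (A[1][0] + B[0][0] = 6 + -1 = 5, A[1][1] + B[1][0] = -5 + 8 = 3, A[1][2] + B[2][0] = 7 + 5 = 12) = 3 (attained at k = 1)
  C[1][1] = min over k of (A[1][0] + B[0][1] = 6 + -1 = 5, A[1][1] + B[1][1] = -5 + 7 = 2, A[1][2] + B[2][1] = 7 + 3 = 10) = 2 (attained at k = 1)
  C[1][2] = min over k of (A[1][0] + B[0][2] = 6 + 7 = 13, A[1][1] + B[1][2] = -5 + -1 = -6, A[1][2] + B[2][2] = 7 + 9 = 16) = -6 (attained at k = 1)
  C[2][0] = min over k of (A[2][0] + B[0][0] = 5 + -1 = 4, A[2][1] + B[1][0] = 7 + 8 = 15, A[2][2] + B[2][0] = 10 + 5 = 15) = 4 (attained at k = 0)
  C[2][1] = min over k of (A[2][0] + B[0][1] = 5 + -1 = 4, A[2][1] + B[1][1] = 7 + 7 = 14, A[2][2] + B[2][1] = 10 + 3 = 13) = 4 (attained at k = 0)
  C[2][2] = min over k of (A[2][0] + B[0][2] = 5 + 7 = 12, A[2][1] + B[1][2] = 7 + -1 = 6, A[2][2] + B[2][2] = 10 + 9 = 19) = 6 (attained at k = 1)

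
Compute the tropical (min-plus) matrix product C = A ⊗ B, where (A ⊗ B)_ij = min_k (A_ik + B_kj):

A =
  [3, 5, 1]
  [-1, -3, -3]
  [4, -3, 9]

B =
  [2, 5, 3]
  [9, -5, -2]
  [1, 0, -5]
A ⊗ B =
  [2, 0, -4]
  [-2, -8, -8]
  [6, -8, -5]

Apply the min-plus product entry-by-entry:
  C[0][0] = min over k of (A[0][0] + B[0][0] = 3 + 2 = 5, A[0][1] + B[1][0] = 5 + 9 = 14, A[0][2] + B[2][0] = 1 + 1 = 2) = 2 (attained at k = 2)
  C[0][1] = min over k of (A[0][0] + B[0][1] = 3 + 5 = 8, A[0][1] + B[1][1] = 5 + -5 = 0, A[0][2] + B[2][1] = 1 + 0 = 1) = 0 (attained at k = 1)
  C[0][2] = min over k of (A[0][0] + B[0][2] = 3 + 3 = 6, A[0][1] + B[1][2] = 5 + -2 = 3, A[0][2] + B[2][2] = 1 + -5 = -4) = -4 (attained at k = 2)
  C[1][0] = min over k of (A[1][0] + B[0][0] = -1 + 2 = 1, A[1][1] + B[1][0] = -3 + 9 = 6, A[1][2] + B[2][0] = -3 + 1 = -2) = -2 (attained at k = 2)
  C[1][1] = min over k of (A[1][0] + B[0][1] = -1 + 5 = 4, A[1][1] + B[1][1] = -3 + -5 = -8, A[1][2] + B[2][1] = -3 + 0 = -3) = -8 (attained at k = 1)
  C[1][2] = min over k of (A[1][0] + B[0][2] = -1 + 3 = 2, A[1][1] + B[1][2] = -3 + -2 = -5, A[1][2] + B[2][2] = -3 + -5 = -8) = -8 (attained at k = 2)
  C[2][0] = min over k of (A[2][0] + B[0][0] = 4 + 2 = 6, A[2][1] + B[1][0] = -3 + 9 = 6, A[2][2] + B[2][0] = 9 + 1 = 10) = 6 (attained at k = 0)
  C[2][1] = min over k of (A[2][0] + B[0][1] = 4 + 5 = 9, A[2][1] + B[1][1] = -3 + -5 = -8, A[2][2] + B[2][1] = 9 + 0 = 9) = -8 (attained at k = 1)
  C[2][2] = min over k of (A[2][0] + B[0][2] = 4 + 3 = 7, A[2][1] + B[1][2] = -3 + -2 = -5, A[2][2] + B[2][2] = 9 + -5 = 4) = -5 (attained at k = 1)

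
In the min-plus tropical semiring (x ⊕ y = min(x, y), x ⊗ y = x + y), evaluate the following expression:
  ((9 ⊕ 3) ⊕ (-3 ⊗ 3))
((9 ⊕ 3) ⊕ (-3 ⊗ 3)) = 0

Expand innermost to outermost. Recall ⊕ takes the minimum of its arguments and ⊗ takes their sum. Working out the expression ((9 ⊕ 3) ⊕ (-3 ⊗ 3)) gives 0.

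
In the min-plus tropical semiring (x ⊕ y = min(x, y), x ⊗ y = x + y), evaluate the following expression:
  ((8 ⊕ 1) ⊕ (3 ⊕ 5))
((8 ⊕ 1) ⊕ (3 ⊕ 5)) = 1

Expand innermost to outermost. Recall ⊕ takes the minimum of its arguments and ⊗ takes their sum. Working out the expression ((8 ⊕ 1) ⊕ (3 ⊕ 5)) gives 1.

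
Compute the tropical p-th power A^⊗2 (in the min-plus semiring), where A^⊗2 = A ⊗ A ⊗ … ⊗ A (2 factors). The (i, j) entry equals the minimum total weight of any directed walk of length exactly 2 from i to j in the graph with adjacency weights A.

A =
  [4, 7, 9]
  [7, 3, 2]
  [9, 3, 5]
A^⊗2 =
  [8, 10, 9]
  [10, 5, 5]
  [10, 6, 5]

Each entry (A^⊗2)_ij equals the minimum over all length-2 walks i = v_0 → v_1 → … → v_2 = j of Σ_t A[v_t][v_{t+1}]. For example, for (i, j) = (0, 2) we minimise over 3 possible intermediate vertex sequences; the minimum is 9, attained along the walk 0 → 1 → 2.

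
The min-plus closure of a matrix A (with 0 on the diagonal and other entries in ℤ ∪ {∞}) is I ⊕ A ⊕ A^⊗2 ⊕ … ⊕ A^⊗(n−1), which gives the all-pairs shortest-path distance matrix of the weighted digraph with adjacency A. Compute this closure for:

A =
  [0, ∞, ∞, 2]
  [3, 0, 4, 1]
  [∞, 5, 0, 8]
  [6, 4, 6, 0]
Closure =
  [0, 6, 8, 2]
  [3, 0, 4, 1]
  [8, 5, 0, 6]
  [6, 4, 6, 0]

This is the Floyd-Warshall all-pairs shortest-path computation. For each intermediate vertex k = 0, 1, …, 3, update dist[i][j] ← min(dist[i][j], dist[i][k] + dist[k][j]). The final matrix gives, for each (i, j), the minimum total weight of any directed path from i to j (possibly empty when i = j).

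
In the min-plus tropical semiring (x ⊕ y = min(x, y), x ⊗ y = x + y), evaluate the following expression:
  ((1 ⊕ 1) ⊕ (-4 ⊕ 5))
((1 ⊕ 1) ⊕ (-4 ⊕ 5)) = -4

Expand innermost to outermost. Recall ⊕ takes the minimum of its arguments and ⊗ takes their sum. Working out the expression ((1 ⊕ 1) ⊕ (-4 ⊕ 5)) gives -4.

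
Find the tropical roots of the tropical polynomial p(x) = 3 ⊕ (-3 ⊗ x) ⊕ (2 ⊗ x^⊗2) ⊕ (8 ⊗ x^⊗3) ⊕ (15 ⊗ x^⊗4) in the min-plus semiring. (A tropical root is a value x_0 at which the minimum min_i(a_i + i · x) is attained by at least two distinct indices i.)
Roots: {-7, -6, -5, 6}

Each tropical root is a break point of the lower envelope of the lines y = a_i + i · x (there are 5 lines, with slopes 0, 1, ..., 4). Only the lines that attain the minimum somewhere contribute to roots; other lines are dominated. Here the surviving (envelope) indices are i = 4, i = 3, i = 2, i = 1, i = 0.
Intersections between consecutive envelope lines give the roots: for adjacent envelope indices i < j the intersection is x = (a_i − a_j) / (j − i). Reading off the sorted break points: {-7, -6, -5, 6}.
Verification: at each break x_0, at least two indices attain the minimum of min_i(a_i + i · x_0).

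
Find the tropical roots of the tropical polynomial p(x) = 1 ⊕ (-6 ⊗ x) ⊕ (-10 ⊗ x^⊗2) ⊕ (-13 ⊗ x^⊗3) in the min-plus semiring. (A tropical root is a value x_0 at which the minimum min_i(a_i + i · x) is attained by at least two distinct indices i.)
Roots: {3, 4, 7}

Each tropical root is a break point of the lower envelope of the lines y = a_i + i · x (there are 4 lines, with slopes 0, 1, ..., 3). Only the lines that attain the minimum somewhere contribute to roots; other lines are dominated. Here the surviving (envelope) indices are i = 3, i = 2, i = 1, i = 0.
Intersections between consecutive envelope lines give the roots: for adjacent envelope indices i < j the intersection is x = (a_i − a_j) / (j − i). Reading off the sorted break points: {3, 4, 7}.
Verification: at each break x_0, at least two indices attain the minimum of min_i(a_i + i · x_0).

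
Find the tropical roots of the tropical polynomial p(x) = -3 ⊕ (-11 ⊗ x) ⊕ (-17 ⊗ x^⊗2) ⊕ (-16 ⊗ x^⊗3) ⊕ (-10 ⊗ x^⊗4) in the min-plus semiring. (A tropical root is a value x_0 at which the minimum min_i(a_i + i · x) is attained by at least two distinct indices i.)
Roots: {-6, -1, 6, 8}

Each tropical root is a break point of the lower envelope of the lines y = a_i + i · x (there are 5 lines, with slopes 0, 1, ..., 4). Only the lines that attain the minimum somewhere contribute to roots; other lines are dominated. Here the surviving (envelope) indices are i = 4, i = 3, i = 2, i = 1, i = 0.
Intersections between consecutive envelope lines give the roots: for adjacent envelope indices i < j the intersection is x = (a_i − a_j) / (j − i). Reading off the sorted break points: {-6, -1, 6, 8}.
Verification: at each break x_0, at least two indices attain the minimum of min_i(a_i + i · x_0).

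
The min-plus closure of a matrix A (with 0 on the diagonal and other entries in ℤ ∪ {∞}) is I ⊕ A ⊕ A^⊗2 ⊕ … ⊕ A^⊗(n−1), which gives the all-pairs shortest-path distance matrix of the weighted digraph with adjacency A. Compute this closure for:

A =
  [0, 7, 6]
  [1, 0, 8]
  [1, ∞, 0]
Closure =
  [0, 7, 6]
  [1, 0, 7]
  [1, 8, 0]

This is the Floyd-Warshall all-pairs shortest-path computation. For each intermediate vertex k = 0, 1, …, 2, update dist[i][j] ← min(dist[i][j], dist[i][k] + dist[k][j]). The final matrix gives, for each (i, j), the minimum total weight of any directed path from i to j (possibly empty when i = j).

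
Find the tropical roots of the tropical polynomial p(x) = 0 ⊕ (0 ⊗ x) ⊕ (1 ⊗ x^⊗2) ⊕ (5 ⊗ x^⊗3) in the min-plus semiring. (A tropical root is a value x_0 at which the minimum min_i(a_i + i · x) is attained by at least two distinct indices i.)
Roots: {-4, -1, 0}

Each tropical root is a break point of the lower envelope of the lines y = a_i + i · x (there are 4 lines, with slopes 0, 1, ..., 3). Only the lines that attain the minimum somewhere contribute to roots; other lines are dominated. Here the surviving (envelope) indices are i = 3, i = 2, i = 1, i = 0.
Intersections between consecutive envelope lines give the roots: for adjacent envelope indices i < j the intersection is x = (a_i − a_j) / (j − i). Reading off the sorted break points: {-4, -1, 0}.
Verification: at each break x_0, at least two indices attain the minimum of min_i(a_i + i · x_0).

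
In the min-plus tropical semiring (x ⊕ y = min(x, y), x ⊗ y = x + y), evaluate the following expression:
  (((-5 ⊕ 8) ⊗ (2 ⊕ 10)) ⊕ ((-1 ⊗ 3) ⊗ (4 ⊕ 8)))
(((-5 ⊕ 8) ⊗ (2 ⊕ 10)) ⊕ ((-1 ⊗ 3) ⊗ (4 ⊕ 8))) = -3

Expand innermost to outermost. Recall ⊕ takes the minimum of its arguments and ⊗ takes their sum. Working out the expression (((-5 ⊕ 8) ⊗ (2 ⊕ 10)) ⊕ ((-1 ⊗ 3) ⊗ (4 ⊕ 8))) gives -3.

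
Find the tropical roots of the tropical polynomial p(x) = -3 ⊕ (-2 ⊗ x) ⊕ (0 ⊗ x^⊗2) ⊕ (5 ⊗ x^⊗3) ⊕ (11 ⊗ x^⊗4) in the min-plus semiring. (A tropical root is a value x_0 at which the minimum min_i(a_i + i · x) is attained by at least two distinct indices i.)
Roots: {-6, -5, -2, -1}

Each tropical root is a break point of the lower envelope of the lines y = a_i + i · x (there are 5 lines, with slopes 0, 1, ..., 4). Only the lines that attain the minimum somewhere contribute to roots; other lines are dominated. Here the surviving (envelope) indices are i = 4, i = 3, i = 2, i = 1, i = 0.
Intersections between consecutive envelope lines give the roots: for adjacent envelope indices i < j the intersection is x = (a_i − a_j) / (j − i). Reading off the sorted break points: {-6, -5, -2, -1}.
Verification: at each break x_0, at least two indices attain the minimum of min_i(a_i + i · x_0).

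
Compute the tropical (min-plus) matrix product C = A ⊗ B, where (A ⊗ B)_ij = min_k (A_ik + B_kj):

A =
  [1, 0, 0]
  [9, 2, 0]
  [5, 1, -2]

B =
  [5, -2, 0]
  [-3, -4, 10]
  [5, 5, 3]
A ⊗ B =
  [-3, -4, 1]
  [-1, -2, 3]
  [-2, -3, 1]

Apply the min-plus product entry-by-entry:
  C[0][0] = min over k of (A[0][0] + B[0][0] = 1 + 5 = 6, A[0][1] + B[1][0] = 0 + -3 = -3, A[0][2] + B[2][0] = 0 + 5 = 5) = -3 (attained at k = 1)
  C[0][1] = min over k of (A[0][0] + B[0][1] = 1 + -2 = -1, A[0][1] + B[1][1] = 0 + -4 = -4, A[0][2] + B[2][1] = 0 + 5 = 5) = -4 (attained at k = 1)
  C[0][2] = min over k of (A[0][0] + B[0][2] = 1 + 0 = 1, A[0][1] + B[1][2] = 0 + 10 = 10, A[0][2] + B[2][2] = 0 + 3 = 3) = 1 (attained at k = 0)
  C[1][0] = min over k of (A[1][0] + B[0][0] = 9 + 5 = 14, A[1][1] + B[1][0] = 2 + -3 = -1, A[1][2] + B[2][0] = 0 + 5 = 5) = -1 (attained at k = 1)
  C[1][1] = min over k of (A[1][0] + B[0][1] = 9 + -2 = 7, A[1][1] + B[1][1] = 2 + -4 = -2, A[1][2] + B[2][1] = 0 + 5 = 5) = -2 (attained at k = 1)
  C[1][2] = min over k of (A[1][0] + B[0][2] = 9 + 0 = 9, A[1][1] + B[1][2] = 2 + 10 = 12, A[1][2] + B[2][2] = 0 + 3 = 3) = 3 (attained at k = 2)
  C[2][0] = min over k of (A[2][0] + B[0][0] = 5 + 5 = 10, A[2][1] + B[1][0] = 1 + -3 = -2, A[2][2] + B[2][0] = -2 + 5 = 3) = -2 (attained at k = 1)
  C[2][1] = min over k of (A[2][0] + B[0][1] = 5 + -2 = 3, A[2][1] + B[1][1] = 1 + -4 = -3, A[2][2] + B[2][1] = -2 + 5 = 3) = -3 (attained at k = 1)
  C[2][2] = min over k of (A[2][0] + B[0][2] = 5 + 0 = 5, A[2][1] + B[1][2] = 1 + 10 = 11, A[2][2] + B[2][2] = -2 + 3 = 1) = 1 (attained at k = 2)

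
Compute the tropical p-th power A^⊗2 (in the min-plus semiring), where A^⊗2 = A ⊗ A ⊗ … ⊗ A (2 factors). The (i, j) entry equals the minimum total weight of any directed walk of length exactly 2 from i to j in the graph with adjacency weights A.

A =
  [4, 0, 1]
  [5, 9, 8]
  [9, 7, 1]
A^⊗2 =
  [5, 4, 2]
  [9, 5, 6]
  [10, 8, 2]

Each entry (A^⊗2)_ij equals the minimum over all length-2 walks i = v_0 → v_1 → … → v_2 = j of Σ_t A[v_t][v_{t+1}]. For example, for (i, j) = (0, 2) we minimise over 3 possible intermediate vertex sequences; the minimum is 2, attained along the walk 0 → 2 → 2.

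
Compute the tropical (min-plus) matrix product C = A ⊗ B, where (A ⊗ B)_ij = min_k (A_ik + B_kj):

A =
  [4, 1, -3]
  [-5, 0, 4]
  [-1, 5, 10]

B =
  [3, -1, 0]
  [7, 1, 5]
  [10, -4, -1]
A ⊗ B =
  [7, -7, -4]
  [-2, -6, -5]
  [2, -2, -1]

Apply the min-plus product entry-by-entry:
  C[0][0] = min over k of (A[0][0] + B[0][0] = 4 + 3 = 7, A[0][1] + B[1][0] = 1 + 7 = 8, A[0][2] + B[2][0] = -3 + 10 = 7) = 7 (attained at k = 0)
  C[0][1] = min over k of (A[0][0] + B[0][1] = 4 + -1 = 3, A[0][1] + B[1][1] = 1 + 1 = 2, A[0][2] + B[2][1] = -3 + -4 = -7) = -7 (attained at k = 2)
  C[0][2] = min over k of (A[0][0] + B[0][2] = 4 + 0 = 4, A[0][1] + B[1][2] = 1 + 5 = 6, A[0][2] + B[2][2] = -3 + -1 = -4) = -4 (attained at k = 2)
  C[1][0] = min over k of (A[1][0] + B[0][0] = -5 + 3 = -2, A[1][1] + B[1][0] = 0 + 7 = 7, A[1][2] + B[2][0] = 4 + 10 = 14) = -2 (attained at k = 0)
  C[1][1] = min over k of (A[1][0] + B[0][1] = -5 + -1 = -6, A[1][1] + B[1][1] = 0 + 1 = 1, A[1][2] + B[2][1] = 4 + -4 = 0) = -6 (attained at k = 0)
  C[1][2] = min over k of (A[1][0] + B[0][2] = -5 + 0 = -5, A[1][1] + B[1][2] = 0 + 5 = 5, A[1][2] + B[2][2] = 4 + -1 = 3) = -5 (attained at k = 0)
  C[2][0] = min over k of (A[2][0] + B[0][0] = -1 + 3 = 2, A[2][1] + B[1][0] = 5 + 7 = 12, A[2][2] + B[2][0] = 10 + 10 = 20) = 2 (attained at k = 0)
  C[2][1] = min over k of (A[2][0] + B[0][1] = -1 + -1 = -2, A[2][1] + B[1][1] = 5 + 1 = 6, A[2][2] + B[2][1] = 10 + -4 = 6) = -2 (attained at k = 0)
  C[2][2] = min over k of (A[2][0] + B[0][2] = -1 + 0 = -1, A[2][1] + B[1][2] = 5 + 5 = 10, A[2][2] + B[2][2] = 10 + -1 = 9) = -1 (attained at k = 0)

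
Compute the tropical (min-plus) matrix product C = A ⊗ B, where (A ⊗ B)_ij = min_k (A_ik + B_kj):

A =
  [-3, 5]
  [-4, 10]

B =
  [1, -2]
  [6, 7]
A ⊗ B =
  [-2, -5]
  [-3, -6]

Apply the min-plus product entry-by-entry:
  C[0][0] = min over k of (A[0][0] + B[0][0] = -3 + 1 = -2, A[0][1] + B[1][0] = 5 + 6 = 11) = -2 (attained at k = 0)
  C[0][1] = min over k of (A[0][0] + B[0][1] = -3 + -2 = -5, A[0][1] + B[1][1] = 5 + 7 = 12) = -5 (attained at k = 0)
  C[1][0] = min over k of (A[1][0] + B[0][0] = -4 + 1 = -3, A[1][1] + B[1][0] = 10 + 6 = 16) = -3 (attained at k = 0)
  C[1][1] = min over k of (A[1][0] + B[0][1] = -4 + -2 = -6, A[1][1] + B[1][1] = 10 + 7 = 17) = -6 (attained at k = 0)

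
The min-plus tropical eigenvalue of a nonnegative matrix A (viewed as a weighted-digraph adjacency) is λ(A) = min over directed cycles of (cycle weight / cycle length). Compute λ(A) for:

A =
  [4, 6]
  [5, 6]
λ(A) = 4

Enumerate directed cycles and compute their means (weight / length). Sample:
  cycle 0 → 0: weight = 4, length = 1, mean = 4/1 ≈ 4.000
  cycle 1 → 1: weight = 6, length = 1, mean = 6/1 ≈ 6.000
  cycle 0 → 1 → 0: weight = 11, length = 2, mean = 11/2 ≈ 5.500
  cycle 1 → 0 → 1: weight = 11, length = 2, mean = 11/2 ≈ 5.500
Minimum mean = 4.000, attained e.g. along the cycle 0 → 0 with weight 4 and length 1. So λ(A) = 4/1 = 4.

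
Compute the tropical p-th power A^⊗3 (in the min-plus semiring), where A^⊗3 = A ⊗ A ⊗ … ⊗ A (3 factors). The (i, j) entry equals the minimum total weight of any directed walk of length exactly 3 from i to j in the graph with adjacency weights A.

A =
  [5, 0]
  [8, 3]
A^⊗3 =
  [11, 6]
  [14, 9]

Each entry (A^⊗3)_ij equals the minimum over all length-3 walks i = v_0 → v_1 → … → v_3 = j of Σ_t A[v_t][v_{t+1}]. For example, for (i, j) = (0, 1) we minimise over 4 possible intermediate vertex sequences; the minimum is 6, attained along the walk 0 → 1 → 1 → 1.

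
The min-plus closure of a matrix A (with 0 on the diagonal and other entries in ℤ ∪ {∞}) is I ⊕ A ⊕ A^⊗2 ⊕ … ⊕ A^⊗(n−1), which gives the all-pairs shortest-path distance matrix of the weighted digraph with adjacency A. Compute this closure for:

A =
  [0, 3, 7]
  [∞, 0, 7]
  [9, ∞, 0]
Closure =
  [0, 3, 7]
  [16, 0, 7]
  [9, 12, 0]

This is the Floyd-Warshall all-pairs shortest-path computation. For each intermediate vertex k = 0, 1, …, 2, update dist[i][j] ← min(dist[i][j], dist[i][k] + dist[k][j]). The final matrix gives, for each (i, j), the minimum total weight of any directed path from i to j (possibly empty when i = j).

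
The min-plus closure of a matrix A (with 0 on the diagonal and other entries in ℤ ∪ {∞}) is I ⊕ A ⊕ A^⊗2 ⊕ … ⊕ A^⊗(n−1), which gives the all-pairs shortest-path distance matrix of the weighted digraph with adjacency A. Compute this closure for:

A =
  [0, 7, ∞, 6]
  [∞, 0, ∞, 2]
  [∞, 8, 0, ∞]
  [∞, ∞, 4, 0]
Closure =
  [0, 7, 10, 6]
  [∞, 0, 6, 2]
  [∞, 8, 0, 10]
  [∞, 12, 4, 0]

This is the Floyd-Warshall all-pairs shortest-path computation. For each intermediate vertex k = 0, 1, …, 3, update dist[i][j] ← min(dist[i][j], dist[i][k] + dist[k][j]). The final matrix gives, for each (i, j), the minimum total weight of any directed path from i to j (possibly empty when i = j).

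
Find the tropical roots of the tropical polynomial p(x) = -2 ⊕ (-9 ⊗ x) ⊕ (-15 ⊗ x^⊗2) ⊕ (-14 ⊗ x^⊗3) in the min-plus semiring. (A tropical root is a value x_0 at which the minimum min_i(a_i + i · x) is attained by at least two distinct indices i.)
Roots: {-1, 6, 7}

Each tropical root is a break point of the lower envelope of the lines y = a_i + i · x (there are 4 lines, with slopes 0, 1, ..., 3). Only the lines that attain the minimum somewhere contribute to roots; other lines are dominated. Here the surviving (envelope) indices are i = 3, i = 2, i = 1, i = 0.
Intersections between consecutive envelope lines give the roots: for adjacent envelope indices i < j the intersection is x = (a_i − a_j) / (j − i). Reading off the sorted break points: {-1, 6, 7}.
Verification: at each break x_0, at least two indices attain the minimum of min_i(a_i + i · x_0).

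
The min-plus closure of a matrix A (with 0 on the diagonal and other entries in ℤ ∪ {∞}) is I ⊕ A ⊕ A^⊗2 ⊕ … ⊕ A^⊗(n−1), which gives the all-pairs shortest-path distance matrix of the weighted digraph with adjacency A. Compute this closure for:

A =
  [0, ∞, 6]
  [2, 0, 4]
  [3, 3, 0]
Closure =
  [0, 9, 6]
  [2, 0, 4]
  [3, 3, 0]

This is the Floyd-Warshall all-pairs shortest-path computation. For each intermediate vertex k = 0, 1, …, 2, update dist[i][j] ← min(dist[i][j], dist[i][k] + dist[k][j]). The final matrix gives, for each (i, j), the minimum total weight of any directed path from i to j (possibly empty when i = j).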